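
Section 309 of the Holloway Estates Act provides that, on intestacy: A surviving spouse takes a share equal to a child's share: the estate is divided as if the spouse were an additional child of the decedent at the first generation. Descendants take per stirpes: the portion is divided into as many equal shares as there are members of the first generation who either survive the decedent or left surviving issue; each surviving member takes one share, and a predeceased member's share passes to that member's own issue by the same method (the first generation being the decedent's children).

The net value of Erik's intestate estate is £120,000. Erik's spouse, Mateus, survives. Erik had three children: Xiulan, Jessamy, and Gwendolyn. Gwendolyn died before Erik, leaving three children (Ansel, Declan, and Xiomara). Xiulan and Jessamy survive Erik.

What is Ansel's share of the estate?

Ansel receives £10,000.

The spouse counts as an additional share at the children's level, so there are 4 primary shares of £30,000. Mateus takes one such share (£30,000).
The children's combined portion (£90,000) is divided into 3 shares of £30,000: Xiulan and Jessamy each take £30,000; Gwendolyn's £30,000 share passes to Gwendolyn's issue.
Gwendolyn's share (£30,000) is divided into 3 shares of £10,000: Ansel, Declan, and Xiomara each take £10,000.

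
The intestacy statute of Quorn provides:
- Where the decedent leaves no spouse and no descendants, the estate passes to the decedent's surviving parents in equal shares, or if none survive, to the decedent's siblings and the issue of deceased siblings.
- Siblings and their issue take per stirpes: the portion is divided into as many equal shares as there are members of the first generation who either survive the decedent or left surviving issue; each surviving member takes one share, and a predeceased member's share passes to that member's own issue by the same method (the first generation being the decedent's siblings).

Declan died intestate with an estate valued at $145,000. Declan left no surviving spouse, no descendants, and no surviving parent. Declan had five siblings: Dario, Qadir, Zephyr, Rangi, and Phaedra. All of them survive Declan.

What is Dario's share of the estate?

The entire $145,000 passes to the siblings and their issue.
That amount ($145,000) is divided into 5 shares of $29,000: Dario, Qadir, Zephyr, Rangi, and Phaedra each take $29,000.

Dario receives $29,000.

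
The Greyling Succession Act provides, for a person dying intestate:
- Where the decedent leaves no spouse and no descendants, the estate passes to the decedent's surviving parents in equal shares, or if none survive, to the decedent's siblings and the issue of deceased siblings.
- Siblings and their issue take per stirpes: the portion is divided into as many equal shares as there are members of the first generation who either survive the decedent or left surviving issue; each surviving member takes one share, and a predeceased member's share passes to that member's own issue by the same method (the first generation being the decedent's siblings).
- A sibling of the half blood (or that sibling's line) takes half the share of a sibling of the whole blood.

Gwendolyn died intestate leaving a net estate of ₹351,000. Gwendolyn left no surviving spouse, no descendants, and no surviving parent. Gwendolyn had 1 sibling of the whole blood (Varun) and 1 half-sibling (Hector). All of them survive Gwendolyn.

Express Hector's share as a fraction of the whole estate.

The entire ₹351,000 passes to the siblings and their issue.
Counting each half-blood sibling's line as half a unit, there are 3/2 units in ₹351,000, so one unit is ₹234,000. Whole-blood lines (Varun) take ₹234,000 each; half-blood lines (Hector) take ₹117,000 each.

Hector receives 1/3 of the estate.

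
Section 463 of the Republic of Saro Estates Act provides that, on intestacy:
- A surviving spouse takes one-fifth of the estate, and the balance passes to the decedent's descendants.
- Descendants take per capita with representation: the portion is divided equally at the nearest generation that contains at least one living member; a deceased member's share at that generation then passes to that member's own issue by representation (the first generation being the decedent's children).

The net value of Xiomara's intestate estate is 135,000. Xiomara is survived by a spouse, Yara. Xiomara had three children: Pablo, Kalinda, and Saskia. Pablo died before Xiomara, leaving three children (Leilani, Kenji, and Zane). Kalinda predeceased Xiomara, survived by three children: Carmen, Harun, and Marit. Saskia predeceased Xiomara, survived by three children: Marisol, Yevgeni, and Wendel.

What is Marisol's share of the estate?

Yara takes one-fifth of 135,000 = 27,000. The remaining 108,000 passes to the descendants.
No child survives, so the initial division is made at the grandchildren's generation.
The descendants' portion (108,000) is divided into 9 shares of 12,000: Leilani, Kenji, Zane, Carmen, Harun, Marit, Marisol, Yevgeni, and Wendel each take 12,000.

Marisol receives 12,000.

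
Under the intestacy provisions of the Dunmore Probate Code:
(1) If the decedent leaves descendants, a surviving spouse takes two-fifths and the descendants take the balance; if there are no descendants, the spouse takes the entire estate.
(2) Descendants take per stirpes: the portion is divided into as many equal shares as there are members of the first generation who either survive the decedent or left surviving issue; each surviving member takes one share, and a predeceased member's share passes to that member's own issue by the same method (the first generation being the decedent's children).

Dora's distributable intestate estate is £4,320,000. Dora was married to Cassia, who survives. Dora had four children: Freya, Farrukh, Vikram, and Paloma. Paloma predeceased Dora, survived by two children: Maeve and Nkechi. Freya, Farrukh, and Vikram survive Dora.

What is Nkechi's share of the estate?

Cassia takes two-fifths of £4,320,000 = £1,728,000. The remaining £2,592,000 passes to the descendants.
The descendants' portion (£2,592,000) is divided into 4 shares of £648,000: Freya, Farrukh, and Vikram each take £648,000; Paloma's £648,000 share passes to Paloma's issue.
Paloma's share (£648,000) is divided into 2 shares of £324,000: Maeve and Nkechi each take £324,000.

Nkechi receives £324,000.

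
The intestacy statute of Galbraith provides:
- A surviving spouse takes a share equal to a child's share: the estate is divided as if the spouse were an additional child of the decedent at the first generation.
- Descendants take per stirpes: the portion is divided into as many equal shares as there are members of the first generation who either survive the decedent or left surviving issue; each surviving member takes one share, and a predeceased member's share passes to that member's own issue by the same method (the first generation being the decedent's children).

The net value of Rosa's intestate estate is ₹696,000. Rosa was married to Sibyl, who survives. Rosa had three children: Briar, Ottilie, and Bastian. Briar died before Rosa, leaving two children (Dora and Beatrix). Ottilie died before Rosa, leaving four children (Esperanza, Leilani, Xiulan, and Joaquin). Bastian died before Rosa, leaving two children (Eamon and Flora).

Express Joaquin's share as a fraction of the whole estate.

Joaquin receives 1/16 of the estate.

The spouse counts as an additional share at the children's level, so there are 4 primary shares of ₹174,000. Sibyl takes one such share (₹174,000).
The children's combined portion (₹522,000) is divided into 3 shares of ₹174,000: Briar's ₹174,000 share passes to Briar's issue; Ottilie's ₹174,000 share passes to Ottilie's issue; Bastian's ₹174,000 share passes to Bastian's issue.
Briar's share (₹174,000) is divided into 2 shares of ₹87,000: Dora and Beatrix each take ₹87,000.
Ottilie's share (₹174,000) is divided into 4 shares of ₹43,500: Esperanza, Leilani, Xiulan, and Joaquin each take ₹43,500.
Bastian's share (₹174,000) is divided into 2 shares of ₹87,000: Eamon and Flora each take ₹87,000.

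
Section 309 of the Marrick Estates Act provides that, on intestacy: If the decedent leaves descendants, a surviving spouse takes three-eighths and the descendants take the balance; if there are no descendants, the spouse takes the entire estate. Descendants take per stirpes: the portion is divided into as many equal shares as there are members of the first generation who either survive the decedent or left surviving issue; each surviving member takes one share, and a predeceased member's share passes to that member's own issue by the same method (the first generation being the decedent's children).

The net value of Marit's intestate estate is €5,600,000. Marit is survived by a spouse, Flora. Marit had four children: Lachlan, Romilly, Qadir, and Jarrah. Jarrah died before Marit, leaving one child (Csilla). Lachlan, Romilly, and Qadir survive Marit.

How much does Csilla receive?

Flora takes three-eighths of €5,600,000 = €2,100,000. The remaining €3,500,000 passes to the descendants.
The descendants' portion (€3,500,000) is divided into 4 shares of €875,000: Lachlan, Romilly, and Qadir each take €875,000; Jarrah's €875,000 share passes to Jarrah's issue.
Jarrah's share (€875,000) passes entirely to Csilla.

Csilla receives €875,000.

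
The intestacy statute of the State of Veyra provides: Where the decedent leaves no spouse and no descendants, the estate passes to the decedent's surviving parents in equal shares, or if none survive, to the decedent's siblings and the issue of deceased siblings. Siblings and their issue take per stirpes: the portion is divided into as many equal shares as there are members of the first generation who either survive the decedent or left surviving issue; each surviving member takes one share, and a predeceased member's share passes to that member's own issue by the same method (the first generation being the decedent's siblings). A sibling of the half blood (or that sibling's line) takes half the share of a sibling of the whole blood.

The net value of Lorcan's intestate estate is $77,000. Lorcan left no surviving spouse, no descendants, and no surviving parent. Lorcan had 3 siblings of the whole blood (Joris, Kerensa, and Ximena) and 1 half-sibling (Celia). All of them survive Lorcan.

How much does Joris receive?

The entire $77,000 passes to the siblings and their issue.
Counting each half-blood sibling's line as half a unit, there are 7/2 units in $77,000, so one unit is $22,000. Whole-blood lines (Joris, Kerensa, and Ximena) take $22,000 each; half-blood lines (Celia) take $11,000 each.

Joris receives $22,000.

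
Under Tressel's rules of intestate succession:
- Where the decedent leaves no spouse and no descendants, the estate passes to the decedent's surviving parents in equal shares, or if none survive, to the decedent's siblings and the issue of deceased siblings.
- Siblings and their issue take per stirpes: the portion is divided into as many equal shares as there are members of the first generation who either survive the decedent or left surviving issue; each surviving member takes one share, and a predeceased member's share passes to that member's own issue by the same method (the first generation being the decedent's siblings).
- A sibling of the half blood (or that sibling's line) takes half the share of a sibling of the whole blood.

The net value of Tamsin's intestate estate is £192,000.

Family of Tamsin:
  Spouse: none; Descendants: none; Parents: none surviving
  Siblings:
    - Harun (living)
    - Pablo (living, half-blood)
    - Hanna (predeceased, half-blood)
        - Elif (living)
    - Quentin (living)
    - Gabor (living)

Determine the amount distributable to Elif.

The entire £192,000 passes to the siblings and their issue.
Counting each half-blood sibling's line as half a unit, there are 4 units in £192,000, so one unit is £48,000. Whole-blood lines (Harun, Quentin, and Gabor) take £48,000 each; half-blood lines (Pablo and Hanna) take £24,000 each.
Hanna's share (£24,000) passes entirely to Elif.

Elif receives £24,000.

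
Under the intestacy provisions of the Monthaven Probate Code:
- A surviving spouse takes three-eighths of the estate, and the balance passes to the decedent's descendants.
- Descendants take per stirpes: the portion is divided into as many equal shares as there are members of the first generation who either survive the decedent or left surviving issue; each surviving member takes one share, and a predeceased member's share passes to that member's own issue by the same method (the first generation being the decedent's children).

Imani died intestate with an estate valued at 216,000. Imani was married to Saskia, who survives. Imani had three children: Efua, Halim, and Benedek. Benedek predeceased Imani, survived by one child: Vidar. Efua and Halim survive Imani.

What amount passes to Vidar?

Saskia takes three-eighths of 216,000 = 81,000. The remaining 135,000 passes to the descendants.
The descendants' portion (135,000) is divided into 3 shares of 45,000: Efua and Halim each take 45,000; Benedek's 45,000 share passes to Benedek's issue.
Benedek's share (45,000) passes entirely to Vidar.

Vidar receives 45,000.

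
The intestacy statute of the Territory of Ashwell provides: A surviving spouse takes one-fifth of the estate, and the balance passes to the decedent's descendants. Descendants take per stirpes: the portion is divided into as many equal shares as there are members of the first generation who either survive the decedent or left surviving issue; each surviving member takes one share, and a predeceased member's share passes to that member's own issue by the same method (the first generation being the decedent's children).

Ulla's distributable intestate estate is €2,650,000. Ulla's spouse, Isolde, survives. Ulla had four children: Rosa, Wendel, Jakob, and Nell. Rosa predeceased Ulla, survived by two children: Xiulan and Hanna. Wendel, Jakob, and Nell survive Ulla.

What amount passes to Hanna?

Isolde takes one-fifth of €2,650,000 = €530,000. The remaining €2,120,000 passes to the descendants.
The descendants' portion (€2,120,000) is divided into 4 shares of €530,000: Wendel, Jakob, and Nell each take €530,000; Rosa's €530,000 share passes to Rosa's issue.
Rosa's share (€530,000) is divided into 2 shares of €265,000: Xiulan and Hanna each take €265,000.

Hanna receives €265,000.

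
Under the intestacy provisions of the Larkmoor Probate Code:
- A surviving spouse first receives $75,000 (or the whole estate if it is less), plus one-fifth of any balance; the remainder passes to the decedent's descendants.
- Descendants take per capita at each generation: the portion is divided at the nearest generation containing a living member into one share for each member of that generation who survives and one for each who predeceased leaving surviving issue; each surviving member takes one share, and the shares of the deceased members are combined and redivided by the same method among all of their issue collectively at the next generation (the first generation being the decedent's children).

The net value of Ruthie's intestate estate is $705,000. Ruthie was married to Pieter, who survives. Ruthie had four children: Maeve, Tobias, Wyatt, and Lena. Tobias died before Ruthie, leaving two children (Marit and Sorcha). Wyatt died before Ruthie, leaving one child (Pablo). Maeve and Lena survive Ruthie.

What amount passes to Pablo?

Pieter first takes $75,000, leaving a balance of $630,000. Pieter then takes one-fifth of the balance ($126,000), for a total of $201,000. The remaining $504,000 passes to the descendants.
The descendants' portion ($504,000) is divided at the children's generation into 4 shares of $126,000. Maeve and Lena each take $126,000. The 2 shares of the deceased (Tobias and Wyatt) are combined into a pool of $252,000.
That pool ($252,000) is divided at the grandchildren's generation equally among Marit, Sorcha, and Pablo: $84,000 each.

Pablo receives $84,000.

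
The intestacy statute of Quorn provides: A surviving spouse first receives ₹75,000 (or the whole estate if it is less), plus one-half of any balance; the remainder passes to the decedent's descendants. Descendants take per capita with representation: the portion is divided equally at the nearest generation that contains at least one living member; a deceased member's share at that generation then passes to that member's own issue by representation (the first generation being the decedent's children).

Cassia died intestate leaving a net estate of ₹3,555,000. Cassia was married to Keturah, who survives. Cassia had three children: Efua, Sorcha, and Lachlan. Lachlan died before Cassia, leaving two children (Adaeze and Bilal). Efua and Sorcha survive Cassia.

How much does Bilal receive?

Keturah first takes ₹75,000, leaving a balance of ₹3,480,000. Keturah then takes one-half of the balance (₹1,740,000), for a total of ₹1,815,000. The remaining ₹1,740,000 passes to the descendants.
The descendants' portion (₹1,740,000) is divided into 3 shares of ₹580,000: Efua and Sorcha each take ₹580,000; Lachlan's ₹580,000 share passes to Lachlan's issue.
Lachlan's share (₹580,000) is divided into 2 shares of ₹290,000: Adaeze and Bilal each take ₹290,000.

Bilal receives ₹290,000.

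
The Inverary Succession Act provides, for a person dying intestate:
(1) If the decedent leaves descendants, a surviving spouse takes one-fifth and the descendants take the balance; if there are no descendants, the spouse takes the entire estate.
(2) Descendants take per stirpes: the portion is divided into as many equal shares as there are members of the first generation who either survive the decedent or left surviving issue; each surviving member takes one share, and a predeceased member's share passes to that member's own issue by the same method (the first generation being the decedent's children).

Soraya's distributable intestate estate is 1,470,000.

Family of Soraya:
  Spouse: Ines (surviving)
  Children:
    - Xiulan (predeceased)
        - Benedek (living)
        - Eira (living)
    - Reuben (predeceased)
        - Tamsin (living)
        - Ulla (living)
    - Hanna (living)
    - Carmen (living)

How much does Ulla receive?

Ines takes one-fifth of 1,470,000 = 294,000. The remaining 1,176,000 passes to the descendants.
The descendants' portion (1,176,000) is divided into 4 shares of 294,000: Hanna and Carmen each take 294,000; Xiulan's 294,000 share passes to Xiulan's issue; Reuben's 294,000 share passes to Reuben's issue.
Xiulan's share (294,000) is divided into 2 shares of 147,000: Benedek and Eira each take 147,000.
Reuben's share (294,000) is divided into 2 shares of 147,000: Tamsin and Ulla each take 147,000.

Ulla receives 147,000.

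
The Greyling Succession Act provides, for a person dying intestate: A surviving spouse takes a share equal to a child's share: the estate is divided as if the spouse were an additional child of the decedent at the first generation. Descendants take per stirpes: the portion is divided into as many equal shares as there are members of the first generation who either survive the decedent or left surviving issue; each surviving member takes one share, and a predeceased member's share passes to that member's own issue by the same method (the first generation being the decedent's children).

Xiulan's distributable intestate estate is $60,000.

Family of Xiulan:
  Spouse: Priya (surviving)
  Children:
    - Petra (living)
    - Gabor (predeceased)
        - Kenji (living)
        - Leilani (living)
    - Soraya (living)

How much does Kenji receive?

Kenji receives $7,500.

The spouse counts as an additional share at the children's level, so there are 4 primary shares of $15,000. Priya takes one such share ($15,000).
The children's combined portion ($45,000) is divided into 3 shares of $15,000: Petra and Soraya each take $15,000; Gabor's $15,000 share passes to Gabor's issue.
Gabor's share ($15,000) is divided into 2 shares of $7,500: Kenji and Leilani each take $7,500.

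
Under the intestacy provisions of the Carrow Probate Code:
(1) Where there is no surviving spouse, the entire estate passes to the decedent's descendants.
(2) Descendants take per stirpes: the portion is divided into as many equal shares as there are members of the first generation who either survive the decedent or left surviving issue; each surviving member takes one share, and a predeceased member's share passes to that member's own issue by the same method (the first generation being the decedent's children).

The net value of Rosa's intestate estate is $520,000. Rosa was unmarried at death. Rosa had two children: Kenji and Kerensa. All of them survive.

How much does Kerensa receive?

Kerensa receives $260,000.

The entire $520,000 passes to the descendants.
That amount ($520,000) is divided into 2 shares of $260,000: Kenji and Kerensa each take $260,000.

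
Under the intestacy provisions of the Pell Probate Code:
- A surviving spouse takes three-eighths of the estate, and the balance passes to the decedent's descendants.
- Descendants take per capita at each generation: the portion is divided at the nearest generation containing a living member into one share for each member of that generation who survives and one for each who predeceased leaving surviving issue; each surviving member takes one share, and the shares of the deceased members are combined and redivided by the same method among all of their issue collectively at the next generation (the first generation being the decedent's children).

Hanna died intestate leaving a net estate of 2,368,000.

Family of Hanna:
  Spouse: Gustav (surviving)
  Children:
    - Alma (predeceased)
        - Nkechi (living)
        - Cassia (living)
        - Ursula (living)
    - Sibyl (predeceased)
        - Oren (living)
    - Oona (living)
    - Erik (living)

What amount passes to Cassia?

Cassia receives 185,000.

Gustav takes three-eighths of 2,368,000 = 888,000. The remaining 1,480,000 passes to the descendants.
The descendants' portion (1,480,000) is divided at the children's generation into 4 shares of 370,000. Oona and Erik each take 370,000. The 2 shares of the deceased (Alma and Sibyl) are combined into a pool of 740,000.
That pool (740,000) is divided at the grandchildren's generation equally among Nkechi, Cassia, Ursula, and Oren: 185,000 each.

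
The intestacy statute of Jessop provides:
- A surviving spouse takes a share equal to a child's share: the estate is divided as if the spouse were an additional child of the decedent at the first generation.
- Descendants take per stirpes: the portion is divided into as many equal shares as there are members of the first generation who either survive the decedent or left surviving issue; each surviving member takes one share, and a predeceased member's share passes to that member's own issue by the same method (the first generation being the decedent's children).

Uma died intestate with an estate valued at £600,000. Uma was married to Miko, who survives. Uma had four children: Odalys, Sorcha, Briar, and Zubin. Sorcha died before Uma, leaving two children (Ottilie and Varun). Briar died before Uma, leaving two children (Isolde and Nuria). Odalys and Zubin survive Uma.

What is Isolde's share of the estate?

Isolde receives £60,000.

The spouse counts as an additional share at the children's level, so there are 5 primary shares of £120,000. Miko takes one such share (£120,000).
The children's combined portion (£480,000) is divided into 4 shares of £120,000: Odalys and Zubin each take £120,000; Sorcha's £120,000 share passes to Sorcha's issue; Briar's £120,000 share passes to Briar's issue.
Sorcha's share (£120,000) is divided into 2 shares of £60,000: Ottilie and Varun each take £60,000.
Briar's share (£120,000) is divided into 2 shares of £60,000: Isolde and Nuria each take £60,000.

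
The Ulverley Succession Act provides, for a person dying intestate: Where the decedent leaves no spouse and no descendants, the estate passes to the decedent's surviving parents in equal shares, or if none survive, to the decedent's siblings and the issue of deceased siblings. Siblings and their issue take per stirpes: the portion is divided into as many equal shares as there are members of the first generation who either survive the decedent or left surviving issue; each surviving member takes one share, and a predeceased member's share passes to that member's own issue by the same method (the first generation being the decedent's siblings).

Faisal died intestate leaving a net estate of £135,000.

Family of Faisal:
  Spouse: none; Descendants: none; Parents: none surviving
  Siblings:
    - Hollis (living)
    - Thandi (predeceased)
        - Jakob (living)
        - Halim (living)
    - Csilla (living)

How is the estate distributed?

The entire £135,000 passes to the siblings and their issue.
That amount (£135,000) is divided into 3 shares of £45,000: Hollis and Csilla each take £45,000; Thandi's £45,000 share passes to Thandi's issue.
Thandi's share (£45,000) is divided into 2 shares of £22,500: Jakob and Halim each take £22,500.

Hollis: £45,000; Jakob: £22,500; Halim: £22,500; Csilla: £45,000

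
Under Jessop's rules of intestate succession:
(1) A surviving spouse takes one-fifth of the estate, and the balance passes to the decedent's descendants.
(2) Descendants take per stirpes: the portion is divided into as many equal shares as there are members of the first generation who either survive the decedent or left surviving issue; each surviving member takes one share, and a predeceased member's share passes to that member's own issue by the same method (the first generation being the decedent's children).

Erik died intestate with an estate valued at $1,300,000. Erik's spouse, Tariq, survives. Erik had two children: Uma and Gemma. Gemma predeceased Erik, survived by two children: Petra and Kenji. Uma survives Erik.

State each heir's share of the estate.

Tariq takes one-fifth of $1,300,000 = $260,000. The remaining $1,040,000 passes to the descendants.
The descendants' portion ($1,040,000) is divided into 2 shares of $520,000: Uma takes $520,000; Gemma's $520,000 share passes to Gemma's issue.
Gemma's share ($520,000) is divided into 2 shares of $260,000: Petra and Kenji each take $260,000.

Tariq: $260,000; Uma: $520,000; Petra: $260,000; Kenji: $260,000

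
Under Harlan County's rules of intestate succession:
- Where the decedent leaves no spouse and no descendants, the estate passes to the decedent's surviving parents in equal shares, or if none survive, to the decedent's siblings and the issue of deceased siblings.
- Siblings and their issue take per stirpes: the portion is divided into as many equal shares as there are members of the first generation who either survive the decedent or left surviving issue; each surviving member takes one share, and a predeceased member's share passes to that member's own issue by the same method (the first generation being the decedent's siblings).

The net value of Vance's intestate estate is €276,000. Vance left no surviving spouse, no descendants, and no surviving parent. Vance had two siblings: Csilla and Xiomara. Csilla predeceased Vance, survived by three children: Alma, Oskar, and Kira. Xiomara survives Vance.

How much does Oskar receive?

The entire €276,000 passes to the siblings and their issue.
That amount (€276,000) is divided into 2 shares of €138,000: Xiomara takes €138,000; Csilla's €138,000 share passes to Csilla's issue.
Csilla's share (€138,000) is divided into 3 shares of €46,000: Alma, Oskar, and Kira each take €46,000.

Oskar receives €46,000.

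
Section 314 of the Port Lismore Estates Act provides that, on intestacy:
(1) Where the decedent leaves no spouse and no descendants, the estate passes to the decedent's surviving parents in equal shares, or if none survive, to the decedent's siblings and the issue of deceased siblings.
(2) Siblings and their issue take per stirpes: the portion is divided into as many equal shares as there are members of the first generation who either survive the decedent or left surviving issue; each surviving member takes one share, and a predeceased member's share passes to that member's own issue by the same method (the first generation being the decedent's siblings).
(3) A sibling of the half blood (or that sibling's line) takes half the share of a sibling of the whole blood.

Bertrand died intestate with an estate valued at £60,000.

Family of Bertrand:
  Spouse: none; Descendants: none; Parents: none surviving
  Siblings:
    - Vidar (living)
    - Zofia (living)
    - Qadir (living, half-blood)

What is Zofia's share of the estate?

The entire £60,000 passes to the siblings and their issue.
Counting each half-blood sibling's line as half a unit, there are 5/2 units in £60,000, so one unit is £24,000. Whole-blood lines (Vidar and Zofia) take £24,000 each; half-blood lines (Qadir) take £12,000 each.

Zofia receives £24,000.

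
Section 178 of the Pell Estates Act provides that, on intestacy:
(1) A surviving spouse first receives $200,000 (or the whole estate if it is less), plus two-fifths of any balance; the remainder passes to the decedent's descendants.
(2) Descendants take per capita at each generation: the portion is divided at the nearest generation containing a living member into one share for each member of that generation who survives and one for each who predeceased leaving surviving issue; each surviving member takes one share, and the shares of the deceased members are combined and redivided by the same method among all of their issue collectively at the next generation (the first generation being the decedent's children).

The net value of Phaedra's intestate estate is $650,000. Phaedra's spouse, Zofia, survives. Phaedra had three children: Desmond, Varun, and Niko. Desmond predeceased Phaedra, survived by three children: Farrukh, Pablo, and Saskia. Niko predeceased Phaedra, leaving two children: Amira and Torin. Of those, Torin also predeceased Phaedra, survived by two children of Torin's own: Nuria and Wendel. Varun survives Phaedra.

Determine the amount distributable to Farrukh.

Zofia first takes $200,000, leaving a balance of $450,000. Zofia then takes two-fifths of the balance ($180,000), for a total of $380,000. The remaining $270,000 passes to the descendants.
The descendants' portion ($270,000) is divided at the children's generation into 3 shares of $90,000. Varun takes $90,000. The 2 shares of the deceased (Desmond and Niko) are combined into a pool of $180,000.
That pool ($180,000) is divided at the grandchildren's generation into 5 shares of $36,000. Farrukh, Pablo, Saskia, and Amira each take $36,000. The remaining share for the deceased Torin ($36,000) is carried to the next generation.
That pool ($36,000) is divided at the great-grandchildren's generation equally among Nuria and Wendel: $18,000 each.

Farrukh receives $36,000.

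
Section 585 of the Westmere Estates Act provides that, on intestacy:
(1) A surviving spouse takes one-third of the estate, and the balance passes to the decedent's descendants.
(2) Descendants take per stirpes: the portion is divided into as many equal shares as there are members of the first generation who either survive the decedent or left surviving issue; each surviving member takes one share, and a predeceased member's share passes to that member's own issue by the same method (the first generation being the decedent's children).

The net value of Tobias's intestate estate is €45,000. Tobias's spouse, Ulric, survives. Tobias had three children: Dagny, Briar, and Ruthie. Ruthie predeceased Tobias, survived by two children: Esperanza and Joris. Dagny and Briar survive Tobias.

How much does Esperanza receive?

Ulric takes one-third of €45,000 = €15,000. The remaining €30,000 passes to the descendants.
The descendants' portion (€30,000) is divided into 3 shares of €10,000: Dagny and Briar each take €10,000; Ruthie's €10,000 share passes to Ruthie's issue.
Ruthie's share (€10,000) is divided into 2 shares of €5,000: Esperanza and Joris each take €5,000.

Esperanza receives €5,000.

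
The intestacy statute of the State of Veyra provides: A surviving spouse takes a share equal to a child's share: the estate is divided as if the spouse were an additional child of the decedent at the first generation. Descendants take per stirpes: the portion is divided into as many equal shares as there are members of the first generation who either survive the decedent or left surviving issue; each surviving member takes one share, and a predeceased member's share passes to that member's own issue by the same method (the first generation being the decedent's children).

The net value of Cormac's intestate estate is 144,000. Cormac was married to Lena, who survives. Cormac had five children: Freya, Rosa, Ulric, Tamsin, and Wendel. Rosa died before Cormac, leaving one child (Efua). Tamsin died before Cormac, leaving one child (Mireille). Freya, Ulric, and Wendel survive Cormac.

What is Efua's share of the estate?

The spouse counts as an additional share at the children's level, so there are 6 primary shares of 24,000. Lena takes one such share (24,000).
The children's combined portion (120,000) is divided into 5 shares of 24,000: Freya, Ulric, and Wendel each take 24,000; Rosa's 24,000 share passes to Rosa's issue; Tamsin's 24,000 share passes to Tamsin's issue.
Rosa's share (24,000) passes entirely to Efua.
Tamsin's share (24,000) passes entirely to Mireille.

Efua receives 24,000.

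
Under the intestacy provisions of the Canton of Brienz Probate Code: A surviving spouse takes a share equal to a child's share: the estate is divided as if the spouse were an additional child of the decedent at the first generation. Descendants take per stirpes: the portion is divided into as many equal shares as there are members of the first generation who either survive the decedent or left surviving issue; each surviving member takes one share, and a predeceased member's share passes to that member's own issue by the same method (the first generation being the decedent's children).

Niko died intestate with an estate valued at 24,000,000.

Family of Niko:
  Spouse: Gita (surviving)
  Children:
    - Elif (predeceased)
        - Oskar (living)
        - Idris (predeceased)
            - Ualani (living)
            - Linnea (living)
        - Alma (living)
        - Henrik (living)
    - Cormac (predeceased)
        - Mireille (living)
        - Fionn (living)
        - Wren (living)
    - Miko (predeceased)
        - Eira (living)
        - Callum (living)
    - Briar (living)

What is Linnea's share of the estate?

Linnea receives 600,000.

The spouse counts as an additional share at the children's level, so there are 5 primary shares of 4,800,000. Gita takes one such share (4,800,000).
The children's combined portion (19,200,000) is divided into 4 shares of 4,800,000: Briar takes 4,800,000; Elif's 4,800,000 share passes to Elif's issue; Cormac's 4,800,000 share passes to Cormac's issue; Miko's 4,800,000 share passes to Miko's issue.
Elif's share (4,800,000) is divided into 4 shares of 1,200,000: Oskar, Alma, and Henrik each take 1,200,000; Idris's 1,200,000 share passes to Idris's issue.
Idris's share (1,200,000) is divided into 2 shares of 600,000: Ualani and Linnea each take 600,000.
Cormac's share (4,800,000) is divided into 3 shares of 1,600,000: Mireille, Fionn, and Wren each take 1,600,000.
Miko's share (4,800,000) is divided into 2 shares of 2,400,000: Eira and Callum each take 2,400,000.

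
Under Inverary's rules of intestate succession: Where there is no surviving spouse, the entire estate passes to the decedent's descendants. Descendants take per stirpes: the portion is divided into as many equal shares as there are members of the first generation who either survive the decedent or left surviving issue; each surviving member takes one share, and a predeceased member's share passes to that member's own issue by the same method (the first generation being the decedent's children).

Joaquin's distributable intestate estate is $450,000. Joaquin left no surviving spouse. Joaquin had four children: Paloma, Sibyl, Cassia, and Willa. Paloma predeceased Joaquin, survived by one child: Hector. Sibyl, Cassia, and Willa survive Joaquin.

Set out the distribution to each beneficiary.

Hector: $112,500; Sibyl: $112,500; Cassia: $112,500; Willa: $112,500

The entire $450,000 passes to the descendants.
That amount ($450,000) is divided into 4 shares of $112,500: Sibyl, Cassia, and Willa each take $112,500; Paloma's $112,500 share passes to Paloma's issue.
Paloma's share ($112,500) passes entirely to Hector.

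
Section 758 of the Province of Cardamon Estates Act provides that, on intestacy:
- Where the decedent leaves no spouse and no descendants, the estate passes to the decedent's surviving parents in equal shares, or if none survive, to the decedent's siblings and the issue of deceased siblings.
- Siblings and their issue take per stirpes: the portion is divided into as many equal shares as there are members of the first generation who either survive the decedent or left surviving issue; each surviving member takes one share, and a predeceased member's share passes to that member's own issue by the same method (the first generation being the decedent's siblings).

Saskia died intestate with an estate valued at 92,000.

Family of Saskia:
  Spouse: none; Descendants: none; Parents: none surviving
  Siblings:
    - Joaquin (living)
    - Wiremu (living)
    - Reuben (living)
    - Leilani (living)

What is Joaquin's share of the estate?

Joaquin receives 23,000.

The entire 92,000 passes to the siblings and their issue.
That amount (92,000) is divided into 4 shares of 23,000: Joaquin, Wiremu, Reuben, and Leilani each take 23,000.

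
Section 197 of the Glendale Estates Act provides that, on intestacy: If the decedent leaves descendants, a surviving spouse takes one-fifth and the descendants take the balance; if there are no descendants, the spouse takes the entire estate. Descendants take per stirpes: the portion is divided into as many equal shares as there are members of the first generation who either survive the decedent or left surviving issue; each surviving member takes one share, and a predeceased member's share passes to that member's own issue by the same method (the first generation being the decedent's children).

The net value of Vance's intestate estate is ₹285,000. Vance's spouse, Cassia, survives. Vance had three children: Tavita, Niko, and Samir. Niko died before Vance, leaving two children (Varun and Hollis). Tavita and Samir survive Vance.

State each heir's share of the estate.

Cassia: ₹57,000; Tavita: ₹76,000; Varun: ₹38,000; Hollis: ₹38,000; Samir: ₹76,000

Cassia takes one-fifth of ₹285,000 = ₹57,000. The remaining ₹228,000 passes to the descendants.
The descendants' portion (₹228,000) is divided into 3 shares of ₹76,000: Tavita and Samir each take ₹76,000; Niko's ₹76,000 share passes to Niko's issue.
Niko's share (₹76,000) is divided into 2 shares of ₹38,000: Varun and Hollis each take ₹38,000.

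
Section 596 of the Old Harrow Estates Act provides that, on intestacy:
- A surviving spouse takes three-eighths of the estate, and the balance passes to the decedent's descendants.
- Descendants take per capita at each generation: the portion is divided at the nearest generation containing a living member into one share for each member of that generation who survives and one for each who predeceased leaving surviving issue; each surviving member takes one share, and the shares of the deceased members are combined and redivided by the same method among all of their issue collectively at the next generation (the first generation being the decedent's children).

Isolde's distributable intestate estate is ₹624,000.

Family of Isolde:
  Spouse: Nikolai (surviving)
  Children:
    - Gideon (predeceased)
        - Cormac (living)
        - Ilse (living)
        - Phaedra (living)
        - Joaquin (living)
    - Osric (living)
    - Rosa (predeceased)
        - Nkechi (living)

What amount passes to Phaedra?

Nikolai takes three-eighths of ₹624,000 = ₹234,000. The remaining ₹390,000 passes to the descendants.
The descendants' portion (₹390,000) is divided at the children's generation into 3 shares of ₹130,000. Osric takes ₹130,000. The 2 shares of the deceased (Gideon and Rosa) are combined into a pool of ₹260,000.
That pool (₹260,000) is divided at the grandchildren's generation equally among Cormac, Ilse, Phaedra, Joaquin, and Nkechi: ₹52,000 each.

Phaedra receives ₹52,000.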